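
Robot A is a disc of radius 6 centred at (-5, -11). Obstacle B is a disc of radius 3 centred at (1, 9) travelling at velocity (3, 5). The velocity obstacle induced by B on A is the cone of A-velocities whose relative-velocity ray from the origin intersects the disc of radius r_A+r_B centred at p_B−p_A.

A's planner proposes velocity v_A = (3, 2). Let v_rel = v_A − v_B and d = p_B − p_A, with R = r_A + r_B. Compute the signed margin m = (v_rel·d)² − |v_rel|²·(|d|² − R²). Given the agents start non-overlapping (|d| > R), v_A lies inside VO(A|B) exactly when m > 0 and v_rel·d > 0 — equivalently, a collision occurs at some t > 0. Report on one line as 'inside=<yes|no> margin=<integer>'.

d = (6, 20),  |d|² = 436;  R = 6+3 = 9,  c = 436−9² = 355
v_rel = (0, -3),  |v_rel|² = 9;  v_rel·d = (0)·(6) + (-3)·(20) = -60
9·t² + 120·t + 355 = 0  ⇒  m = (-60)² − 9·355 = 405
m = 405 > 0,  v_rel·d = -60 < 0  ⇒  outside

inside=no margin=405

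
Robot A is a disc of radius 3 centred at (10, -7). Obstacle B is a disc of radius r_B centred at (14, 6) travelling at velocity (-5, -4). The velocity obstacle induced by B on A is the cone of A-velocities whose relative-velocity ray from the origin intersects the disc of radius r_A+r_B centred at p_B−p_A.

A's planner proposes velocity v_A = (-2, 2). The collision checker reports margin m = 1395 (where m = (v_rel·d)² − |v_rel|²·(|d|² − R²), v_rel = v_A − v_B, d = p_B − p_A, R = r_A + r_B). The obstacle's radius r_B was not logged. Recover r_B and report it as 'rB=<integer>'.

m = 1395
d = (4, 13);  v_rel = (3, 6),  |v_rel|² = 45
v_rel×d = (3)·(13) − (6)·(4) = 15
since m = R²·45 − 15²:  R² = (225 + 1395) / 45 = 36
R = √36 = 6  ⇒  r_B = 6 − 3 = 3

rB=3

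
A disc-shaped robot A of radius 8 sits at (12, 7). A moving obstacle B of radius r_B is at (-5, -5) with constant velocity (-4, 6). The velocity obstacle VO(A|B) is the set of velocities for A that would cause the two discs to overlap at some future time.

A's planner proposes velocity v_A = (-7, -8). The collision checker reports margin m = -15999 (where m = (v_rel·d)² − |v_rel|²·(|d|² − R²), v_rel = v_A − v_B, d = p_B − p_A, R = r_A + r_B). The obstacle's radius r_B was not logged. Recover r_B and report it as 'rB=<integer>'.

m = -15999
d = (-17, -12);  v_rel = (-3, -14),  |v_rel|² = 205
v_rel×d = (-3)·(-12) − (-14)·(-17) = -202
since m = R²·205 − (-202)²:  R² = (40804 + -15999) / 205 = 121
R = √121 = 11  ⇒  r_B = 11 − 8 = 3

rB=3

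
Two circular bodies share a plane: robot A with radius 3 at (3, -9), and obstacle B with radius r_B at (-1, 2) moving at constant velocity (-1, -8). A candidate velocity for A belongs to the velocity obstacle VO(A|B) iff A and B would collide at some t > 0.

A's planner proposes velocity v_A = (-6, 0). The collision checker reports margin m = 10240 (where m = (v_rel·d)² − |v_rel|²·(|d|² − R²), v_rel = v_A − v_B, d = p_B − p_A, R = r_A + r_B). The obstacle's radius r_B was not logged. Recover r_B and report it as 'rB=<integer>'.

m = 10240
d = (-4, 11);  v_rel = (-5, 8),  |v_rel|² = 89
v_rel×d = (-5)·(11) − (8)·(-4) = -23
since m = R²·89 − (-23)²:  R² = (529 + 10240) / 89 = 121
R = √121 = 11  ⇒  r_B = 11 − 3 = 8

rB=8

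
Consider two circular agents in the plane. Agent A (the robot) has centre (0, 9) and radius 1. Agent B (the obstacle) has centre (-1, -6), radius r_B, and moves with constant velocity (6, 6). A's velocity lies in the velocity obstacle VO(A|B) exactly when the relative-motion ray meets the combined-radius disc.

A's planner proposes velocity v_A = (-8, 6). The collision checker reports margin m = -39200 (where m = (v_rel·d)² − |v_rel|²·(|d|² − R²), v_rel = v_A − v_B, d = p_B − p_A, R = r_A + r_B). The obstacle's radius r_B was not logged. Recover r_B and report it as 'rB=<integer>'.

m = -39200
d = (-1, -15);  v_rel = (-14, 0),  |v_rel|² = 196
v_rel×d = (-14)·(-15) − (0)·(-1) = 210
since m = R²·196 − 210²:  R² = (44100 + -39200) / 196 = 25
R = √25 = 5  ⇒  r_B = 5 − 1 = 4

rB=4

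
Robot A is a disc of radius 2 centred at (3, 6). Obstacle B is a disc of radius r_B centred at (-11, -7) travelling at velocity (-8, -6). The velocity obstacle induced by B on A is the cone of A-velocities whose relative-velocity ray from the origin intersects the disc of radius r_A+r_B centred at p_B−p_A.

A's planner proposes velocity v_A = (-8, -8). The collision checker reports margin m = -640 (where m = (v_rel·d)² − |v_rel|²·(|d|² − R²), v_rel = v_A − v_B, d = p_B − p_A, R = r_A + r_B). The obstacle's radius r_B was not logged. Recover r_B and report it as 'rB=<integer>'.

m = -640
d = (-14, -13);  v_rel = (0, -2),  |v_rel|² = 4
v_rel×d = (0)·(-13) − (-2)·(-14) = -28
since m = R²·4 − (-28)²:  R² = (784 + -640) / 4 = 36
R = √36 = 6  ⇒  r_B = 6 − 2 = 4

rB=4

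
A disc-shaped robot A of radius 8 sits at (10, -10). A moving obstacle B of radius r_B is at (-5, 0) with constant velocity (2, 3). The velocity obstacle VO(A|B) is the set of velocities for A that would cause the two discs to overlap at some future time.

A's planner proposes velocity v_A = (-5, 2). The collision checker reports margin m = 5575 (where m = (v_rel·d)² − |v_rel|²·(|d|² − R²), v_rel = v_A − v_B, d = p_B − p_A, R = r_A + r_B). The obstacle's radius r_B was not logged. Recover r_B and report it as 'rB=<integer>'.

m = 5575
d = (-15, 10);  v_rel = (-7, -1),  |v_rel|² = 50
v_rel×d = (-7)·(10) − (-1)·(-15) = -85
since m = R²·50 − (-85)²:  R² = (7225 + 5575) / 50 = 256
R = √256 = 16  ⇒  r_B = 16 − 8 = 8

rB=8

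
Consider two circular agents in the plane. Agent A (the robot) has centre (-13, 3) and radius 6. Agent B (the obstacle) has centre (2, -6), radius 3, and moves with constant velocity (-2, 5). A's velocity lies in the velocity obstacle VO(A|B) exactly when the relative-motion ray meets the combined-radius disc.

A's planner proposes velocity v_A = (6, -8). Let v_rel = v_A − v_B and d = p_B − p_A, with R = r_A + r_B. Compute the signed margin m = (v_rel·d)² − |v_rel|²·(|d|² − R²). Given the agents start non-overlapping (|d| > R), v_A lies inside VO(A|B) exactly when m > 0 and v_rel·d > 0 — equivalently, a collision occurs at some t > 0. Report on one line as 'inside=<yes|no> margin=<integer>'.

d = (15, -9),  |d|² = 306;  R = 6+3 = 9,  c = 306−9² = 225
v_rel = (8, -13),  |v_rel|² = 233;  v_rel·d = (8)·(15) + (-13)·(-9) = 237
233·t² − 474·t + 225 = 0  ⇒  m = 237² − 233·225 = 3744
m = 3744 > 0,  v_rel·d = 237 > 0  ⇒  inside

inside=yes margin=3744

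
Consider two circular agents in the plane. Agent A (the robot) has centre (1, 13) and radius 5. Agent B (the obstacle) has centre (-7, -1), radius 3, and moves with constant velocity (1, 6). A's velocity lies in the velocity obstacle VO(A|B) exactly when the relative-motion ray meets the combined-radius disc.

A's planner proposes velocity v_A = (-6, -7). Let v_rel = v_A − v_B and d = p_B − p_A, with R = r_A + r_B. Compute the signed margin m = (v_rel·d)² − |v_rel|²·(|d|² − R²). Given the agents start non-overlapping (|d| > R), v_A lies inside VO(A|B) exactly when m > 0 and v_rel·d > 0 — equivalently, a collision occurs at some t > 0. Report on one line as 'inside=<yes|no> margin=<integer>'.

d = (-8, -14),  |d|² = 260;  R = 5+3 = 8,  c = 260−8² = 196
v_rel = (-7, -13),  |v_rel|² = 218;  v_rel·d = (-7)·(-8) + (-13)·(-14) = 238
218·t² − 476·t + 196 = 0  ⇒  m = 238² − 218·196 = 13916
m = 13916 > 0,  v_rel·d = 238 > 0  ⇒  inside

inside=yes margin=13916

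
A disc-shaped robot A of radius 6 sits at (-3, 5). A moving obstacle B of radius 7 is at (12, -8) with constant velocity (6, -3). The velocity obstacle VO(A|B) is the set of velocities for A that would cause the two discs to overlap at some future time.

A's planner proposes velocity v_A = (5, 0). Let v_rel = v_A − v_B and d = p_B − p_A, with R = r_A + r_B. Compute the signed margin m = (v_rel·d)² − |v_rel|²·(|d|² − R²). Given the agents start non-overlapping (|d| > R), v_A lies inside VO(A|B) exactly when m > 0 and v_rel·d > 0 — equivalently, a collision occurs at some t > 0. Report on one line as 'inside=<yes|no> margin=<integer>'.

d = (15, -13),  |d|² = 394;  R = 6+7 = 13,  c = 394−13² = 225
v_rel = (-1, 3),  |v_rel|² = 10;  v_rel·d = (-1)·(15) + (3)·(-13) = -54
10·t² + 108·t + 225 = 0  ⇒  m = (-54)² − 10·225 = 666
m = 666 > 0,  v_rel·d = -54 < 0  ⇒  outside

inside=no margin=666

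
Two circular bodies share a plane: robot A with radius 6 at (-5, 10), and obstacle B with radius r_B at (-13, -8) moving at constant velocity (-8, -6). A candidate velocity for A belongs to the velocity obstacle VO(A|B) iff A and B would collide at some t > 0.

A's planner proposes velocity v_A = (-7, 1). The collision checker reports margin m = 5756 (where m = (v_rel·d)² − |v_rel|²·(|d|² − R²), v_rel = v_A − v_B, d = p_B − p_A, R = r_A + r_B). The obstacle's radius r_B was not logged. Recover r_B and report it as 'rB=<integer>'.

m = 5756
d = (-8, -18);  v_rel = (1, 7),  |v_rel|² = 50
v_rel×d = (1)·(-18) − (7)·(-8) = 38
since m = R²·50 − 38²:  R² = (1444 + 5756) / 50 = 144
R = √144 = 12  ⇒  r_B = 12 − 6 = 6

rB=6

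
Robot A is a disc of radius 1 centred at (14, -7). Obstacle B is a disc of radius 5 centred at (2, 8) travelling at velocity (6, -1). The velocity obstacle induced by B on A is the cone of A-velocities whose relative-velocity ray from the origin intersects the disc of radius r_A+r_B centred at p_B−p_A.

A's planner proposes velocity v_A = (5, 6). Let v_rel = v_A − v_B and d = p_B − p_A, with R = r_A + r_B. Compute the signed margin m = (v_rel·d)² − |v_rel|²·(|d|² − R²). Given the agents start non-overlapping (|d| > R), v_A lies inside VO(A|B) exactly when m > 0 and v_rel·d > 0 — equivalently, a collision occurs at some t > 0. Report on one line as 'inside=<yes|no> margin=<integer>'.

d = (-12, 15),  |d|² = 369;  R = 1+5 = 6,  c = 369−6² = 333
v_rel = (-1, 7),  |v_rel|² = 50;  v_rel·d = (-1)·(-12) + (7)·(15) = 117
50·t² − 234·t + 333 = 0  ⇒  m = 117² − 50·333 = -2961
m = -2961 < 0,  v_rel·d = 117 > 0  ⇒  outside

inside=no margin=-2961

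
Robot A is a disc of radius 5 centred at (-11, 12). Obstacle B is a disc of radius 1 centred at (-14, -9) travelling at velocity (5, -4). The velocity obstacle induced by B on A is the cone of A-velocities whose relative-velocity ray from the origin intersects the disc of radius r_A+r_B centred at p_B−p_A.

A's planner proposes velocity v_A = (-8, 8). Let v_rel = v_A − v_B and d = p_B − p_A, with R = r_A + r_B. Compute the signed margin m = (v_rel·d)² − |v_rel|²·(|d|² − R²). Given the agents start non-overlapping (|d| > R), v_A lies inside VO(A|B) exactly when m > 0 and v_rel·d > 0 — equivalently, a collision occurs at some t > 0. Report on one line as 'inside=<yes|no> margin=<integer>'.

d = (-3, -21),  |d|² = 450;  R = 5+1 = 6,  c = 450−6² = 414
v_rel = (-13, 12),  |v_rel|² = 313;  v_rel·d = (-13)·(-3) + (12)·(-21) = -213
313·t² + 426·t + 414 = 0  ⇒  m = (-213)² − 313·414 = -84213
m = -84213 < 0,  v_rel·d = -213 < 0  ⇒  outside

inside=no margin=-84213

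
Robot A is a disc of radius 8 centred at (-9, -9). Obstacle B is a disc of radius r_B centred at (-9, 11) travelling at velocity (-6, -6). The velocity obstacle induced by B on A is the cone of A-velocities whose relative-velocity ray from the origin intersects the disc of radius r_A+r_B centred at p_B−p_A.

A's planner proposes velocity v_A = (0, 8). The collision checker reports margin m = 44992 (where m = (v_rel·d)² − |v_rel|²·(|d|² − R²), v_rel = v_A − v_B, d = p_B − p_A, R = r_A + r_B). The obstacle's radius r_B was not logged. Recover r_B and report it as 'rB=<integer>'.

m = 44992
d = (0, 20);  v_rel = (6, 14),  |v_rel|² = 232
v_rel×d = (6)·(20) − (14)·(0) = 120
since m = R²·232 − 120²:  R² = (14400 + 44992) / 232 = 256
R = √256 = 16  ⇒  r_B = 16 − 8 = 8

rB=8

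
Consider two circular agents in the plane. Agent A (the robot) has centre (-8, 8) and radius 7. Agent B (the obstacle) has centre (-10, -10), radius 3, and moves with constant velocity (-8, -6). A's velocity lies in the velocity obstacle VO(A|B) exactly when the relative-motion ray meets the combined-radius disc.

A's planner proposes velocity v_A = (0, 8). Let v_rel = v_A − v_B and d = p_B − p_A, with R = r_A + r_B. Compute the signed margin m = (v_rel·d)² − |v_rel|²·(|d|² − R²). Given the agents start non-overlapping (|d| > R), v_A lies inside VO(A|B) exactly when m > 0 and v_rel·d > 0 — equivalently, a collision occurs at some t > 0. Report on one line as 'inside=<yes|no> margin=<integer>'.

d = (-2, -18),  |d|² = 328;  R = 7+3 = 10,  c = 328−10² = 228
v_rel = (8, 14),  |v_rel|² = 260;  v_rel·d = (8)·(-2) + (14)·(-18) = -268
260·t² + 536·t + 228 = 0  ⇒  m = (-268)² − 260·228 = 12544
m = 12544 > 0,  v_rel·d = -268 < 0  ⇒  outside

inside=no margin=12544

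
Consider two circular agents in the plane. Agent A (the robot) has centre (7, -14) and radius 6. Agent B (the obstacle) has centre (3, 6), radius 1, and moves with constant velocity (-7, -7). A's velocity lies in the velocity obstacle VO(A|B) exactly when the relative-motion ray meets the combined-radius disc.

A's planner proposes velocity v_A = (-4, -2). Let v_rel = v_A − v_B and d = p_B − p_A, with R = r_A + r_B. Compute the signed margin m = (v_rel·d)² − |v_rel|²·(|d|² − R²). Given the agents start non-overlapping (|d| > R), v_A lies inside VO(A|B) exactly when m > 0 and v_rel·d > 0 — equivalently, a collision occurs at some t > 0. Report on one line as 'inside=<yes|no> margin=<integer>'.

d = (-4, 20),  |d|² = 416;  R = 6+1 = 7,  c = 416−7² = 367
v_rel = (3, 5),  |v_rel|² = 34;  v_rel·d = (3)·(-4) + (5)·(20) = 88
34·t² − 176·t + 367 = 0  ⇒  m = 88² − 34·367 = -4734
m = -4734 < 0,  v_rel·d = 88 > 0  ⇒  outside

inside=no margin=-4734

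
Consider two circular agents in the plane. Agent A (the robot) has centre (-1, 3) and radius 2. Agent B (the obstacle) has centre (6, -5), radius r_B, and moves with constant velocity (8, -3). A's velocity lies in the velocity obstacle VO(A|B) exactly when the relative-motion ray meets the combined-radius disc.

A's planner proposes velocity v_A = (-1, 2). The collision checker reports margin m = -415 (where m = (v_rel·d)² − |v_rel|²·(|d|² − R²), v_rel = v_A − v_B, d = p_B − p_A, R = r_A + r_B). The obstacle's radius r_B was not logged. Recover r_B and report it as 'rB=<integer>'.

m = -415
d = (7, -8);  v_rel = (-9, 5),  |v_rel|² = 106
v_rel×d = (-9)·(-8) − (5)·(7) = 37
since m = R²·106 − 37²:  R² = (1369 + -415) / 106 = 9
R = √9 = 3  ⇒  r_B = 3 − 2 = 1

rB=1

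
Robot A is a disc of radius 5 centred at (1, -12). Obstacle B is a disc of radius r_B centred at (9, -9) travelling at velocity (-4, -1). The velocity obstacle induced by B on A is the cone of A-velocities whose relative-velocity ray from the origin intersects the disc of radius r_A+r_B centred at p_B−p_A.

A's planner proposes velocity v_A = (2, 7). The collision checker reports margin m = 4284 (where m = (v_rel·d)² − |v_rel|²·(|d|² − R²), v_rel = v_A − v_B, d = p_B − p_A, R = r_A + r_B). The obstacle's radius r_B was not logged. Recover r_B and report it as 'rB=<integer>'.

m = 4284
d = (8, 3);  v_rel = (6, 8),  |v_rel|² = 100
v_rel×d = (6)·(3) − (8)·(8) = -46
since m = R²·100 − (-46)²:  R² = (2116 + 4284) / 100 = 64
R = √64 = 8  ⇒  r_B = 8 − 5 = 3

rB=3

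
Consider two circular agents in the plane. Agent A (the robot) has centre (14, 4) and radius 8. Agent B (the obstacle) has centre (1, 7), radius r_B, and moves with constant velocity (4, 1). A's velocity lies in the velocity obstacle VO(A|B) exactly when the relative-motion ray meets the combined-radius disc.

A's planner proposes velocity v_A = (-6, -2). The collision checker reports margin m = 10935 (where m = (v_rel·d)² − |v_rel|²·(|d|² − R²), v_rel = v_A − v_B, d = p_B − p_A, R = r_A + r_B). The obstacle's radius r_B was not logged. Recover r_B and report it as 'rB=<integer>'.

m = 10935
d = (-13, 3);  v_rel = (-10, -3),  |v_rel|² = 109
v_rel×d = (-10)·(3) − (-3)·(-13) = -69
since m = R²·109 − (-69)²:  R² = (4761 + 10935) / 109 = 144
R = √144 = 12  ⇒  r_B = 12 − 8 = 4

rB=4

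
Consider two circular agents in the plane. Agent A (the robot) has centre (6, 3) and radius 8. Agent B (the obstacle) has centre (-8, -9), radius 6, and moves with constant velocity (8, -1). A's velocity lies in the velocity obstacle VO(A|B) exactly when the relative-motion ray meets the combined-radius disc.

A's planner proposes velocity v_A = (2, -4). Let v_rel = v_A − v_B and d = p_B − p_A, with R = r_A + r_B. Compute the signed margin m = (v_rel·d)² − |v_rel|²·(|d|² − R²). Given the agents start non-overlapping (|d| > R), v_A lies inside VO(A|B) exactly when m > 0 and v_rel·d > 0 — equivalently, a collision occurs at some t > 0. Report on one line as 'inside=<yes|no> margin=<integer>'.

d = (-14, -12),  |d|² = 340;  R = 8+6 = 14,  c = 340−14² = 144
v_rel = (-6, -3),  |v_rel|² = 45;  v_rel·d = (-6)·(-14) + (-3)·(-12) = 120
45·t² − 240·t + 144 = 0  ⇒  m = 120² − 45·144 = 7920
m = 7920 > 0,  v_rel·d = 120 > 0  ⇒  inside

inside=yes margin=7920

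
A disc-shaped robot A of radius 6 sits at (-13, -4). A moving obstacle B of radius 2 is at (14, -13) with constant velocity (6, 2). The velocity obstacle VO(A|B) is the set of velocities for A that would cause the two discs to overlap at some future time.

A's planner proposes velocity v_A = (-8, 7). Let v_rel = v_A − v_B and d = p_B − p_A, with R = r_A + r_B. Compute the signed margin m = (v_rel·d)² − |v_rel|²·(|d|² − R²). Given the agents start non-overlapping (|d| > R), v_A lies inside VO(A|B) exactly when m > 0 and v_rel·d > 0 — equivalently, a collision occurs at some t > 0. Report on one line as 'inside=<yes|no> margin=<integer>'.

d = (27, -9),  |d|² = 810;  R = 6+2 = 8,  c = 810−8² = 746
v_rel = (-14, 5),  |v_rel|² = 221;  v_rel·d = (-14)·(27) + (5)·(-9) = -423
221·t² + 846·t + 746 = 0  ⇒  m = (-423)² − 221·746 = 14063
m = 14063 > 0,  v_rel·d = -423 < 0  ⇒  outside

inside=no margin=14063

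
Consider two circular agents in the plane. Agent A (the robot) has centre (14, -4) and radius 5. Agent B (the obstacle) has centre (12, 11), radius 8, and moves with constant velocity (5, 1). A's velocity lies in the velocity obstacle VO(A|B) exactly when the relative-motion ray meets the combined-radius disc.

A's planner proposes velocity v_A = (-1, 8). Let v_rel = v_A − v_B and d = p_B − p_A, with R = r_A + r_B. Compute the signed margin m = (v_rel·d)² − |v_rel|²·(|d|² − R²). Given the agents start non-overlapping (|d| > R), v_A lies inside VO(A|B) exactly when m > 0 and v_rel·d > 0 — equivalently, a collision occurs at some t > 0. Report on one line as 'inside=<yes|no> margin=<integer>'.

d = (-2, 15),  |d|² = 229;  R = 5+8 = 13,  c = 229−13² = 60
v_rel = (-6, 7),  |v_rel|² = 85;  v_rel·d = (-6)·(-2) + (7)·(15) = 117
85·t² − 234·t + 60 = 0  ⇒  m = 117² − 85·60 = 8589
m = 8589 > 0,  v_rel·d = 117 > 0  ⇒  inside

inside=yes margin=8589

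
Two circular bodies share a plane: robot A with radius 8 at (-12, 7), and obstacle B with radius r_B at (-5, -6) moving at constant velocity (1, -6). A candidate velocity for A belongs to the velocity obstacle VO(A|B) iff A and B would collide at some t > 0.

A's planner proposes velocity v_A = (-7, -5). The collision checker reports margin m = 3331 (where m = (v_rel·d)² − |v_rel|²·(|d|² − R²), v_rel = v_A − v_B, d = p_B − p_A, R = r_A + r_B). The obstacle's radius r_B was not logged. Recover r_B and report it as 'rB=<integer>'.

m = 3331
d = (7, -13);  v_rel = (-8, 1),  |v_rel|² = 65
v_rel×d = (-8)·(-13) − (1)·(7) = 97
since m = R²·65 − 97²:  R² = (9409 + 3331) / 65 = 196
R = √196 = 14  ⇒  r_B = 14 − 8 = 6

rB=6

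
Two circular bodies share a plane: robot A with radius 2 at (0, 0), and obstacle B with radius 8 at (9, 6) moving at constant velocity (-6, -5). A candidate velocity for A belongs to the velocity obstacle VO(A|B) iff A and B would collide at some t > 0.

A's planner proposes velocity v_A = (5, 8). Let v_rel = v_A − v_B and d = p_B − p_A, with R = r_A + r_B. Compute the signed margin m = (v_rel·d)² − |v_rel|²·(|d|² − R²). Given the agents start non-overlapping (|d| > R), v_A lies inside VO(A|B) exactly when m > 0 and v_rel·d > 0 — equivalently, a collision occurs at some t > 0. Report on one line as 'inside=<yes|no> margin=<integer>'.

d = (9, 6),  |d|² = 117;  R = 2+8 = 10,  c = 117−10² = 17
v_rel = (11, 13),  |v_rel|² = 290;  v_rel·d = (11)·(9) + (13)·(6) = 177
290·t² − 354·t + 17 = 0  ⇒  m = 177² − 290·17 = 26399
m = 26399 > 0,  v_rel·d = 177 > 0  ⇒  inside

inside=yes margin=26399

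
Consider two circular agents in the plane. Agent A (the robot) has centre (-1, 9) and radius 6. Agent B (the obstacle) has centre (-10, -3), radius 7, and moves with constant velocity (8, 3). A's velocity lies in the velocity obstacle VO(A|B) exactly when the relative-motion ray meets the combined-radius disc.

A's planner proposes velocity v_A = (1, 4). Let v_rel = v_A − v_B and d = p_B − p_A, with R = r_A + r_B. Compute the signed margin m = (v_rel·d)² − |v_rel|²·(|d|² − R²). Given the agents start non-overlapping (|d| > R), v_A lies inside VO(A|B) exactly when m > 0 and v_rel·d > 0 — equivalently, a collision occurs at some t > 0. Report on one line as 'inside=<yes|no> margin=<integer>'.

d = (-9, -12),  |d|² = 225;  R = 6+7 = 13,  c = 225−13² = 56
v_rel = (-7, 1),  |v_rel|² = 50;  v_rel·d = (-7)·(-9) + (1)·(-12) = 51
50·t² − 102·t + 56 = 0  ⇒  m = 51² − 50·56 = -199
m = -199 < 0,  v_rel·d = 51 > 0  ⇒  outside

inside=no margin=-199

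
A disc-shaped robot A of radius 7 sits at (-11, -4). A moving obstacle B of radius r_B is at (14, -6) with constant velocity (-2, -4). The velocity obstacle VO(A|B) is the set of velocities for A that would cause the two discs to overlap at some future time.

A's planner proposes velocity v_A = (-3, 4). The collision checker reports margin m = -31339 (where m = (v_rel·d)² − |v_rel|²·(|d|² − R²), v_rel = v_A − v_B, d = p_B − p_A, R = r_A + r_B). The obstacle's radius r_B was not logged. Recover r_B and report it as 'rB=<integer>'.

m = -31339
d = (25, -2);  v_rel = (-1, 8),  |v_rel|² = 65
v_rel×d = (-1)·(-2) − (8)·(25) = -198
since m = R²·65 − (-198)²:  R² = (39204 + -31339) / 65 = 121
R = √121 = 11  ⇒  r_B = 11 − 7 = 4

rB=4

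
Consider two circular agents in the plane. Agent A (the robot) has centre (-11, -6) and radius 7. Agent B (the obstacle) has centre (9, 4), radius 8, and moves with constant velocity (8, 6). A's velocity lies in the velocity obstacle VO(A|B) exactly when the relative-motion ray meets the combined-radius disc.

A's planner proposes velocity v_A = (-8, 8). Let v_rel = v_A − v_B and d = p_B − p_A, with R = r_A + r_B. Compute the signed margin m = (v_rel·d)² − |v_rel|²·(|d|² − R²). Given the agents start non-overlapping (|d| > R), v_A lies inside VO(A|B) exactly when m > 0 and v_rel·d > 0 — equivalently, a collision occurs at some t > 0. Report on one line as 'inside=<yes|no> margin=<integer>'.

d = (20, 10),  |d|² = 500;  R = 7+8 = 15,  c = 500−15² = 275
v_rel = (-16, 2),  |v_rel|² = 260;  v_rel·d = (-16)·(20) + (2)·(10) = -300
260·t² + 600·t + 275 = 0  ⇒  m = (-300)² − 260·275 = 18500
m = 18500 > 0,  v_rel·d = -300 < 0  ⇒  outside

inside=no margin=18500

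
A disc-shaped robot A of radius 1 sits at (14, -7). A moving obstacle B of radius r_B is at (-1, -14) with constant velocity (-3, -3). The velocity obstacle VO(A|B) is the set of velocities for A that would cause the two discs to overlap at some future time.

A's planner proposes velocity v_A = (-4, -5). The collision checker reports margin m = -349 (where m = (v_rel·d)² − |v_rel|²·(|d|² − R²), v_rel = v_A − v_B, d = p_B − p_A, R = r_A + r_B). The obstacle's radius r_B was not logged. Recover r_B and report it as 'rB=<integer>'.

m = -349
d = (-15, -7);  v_rel = (-1, -2),  |v_rel|² = 5
v_rel×d = (-1)·(-7) − (-2)·(-15) = -23
since m = R²·5 − (-23)²:  R² = (529 + -349) / 5 = 36
R = √36 = 6  ⇒  r_B = 6 − 1 = 5

rB=5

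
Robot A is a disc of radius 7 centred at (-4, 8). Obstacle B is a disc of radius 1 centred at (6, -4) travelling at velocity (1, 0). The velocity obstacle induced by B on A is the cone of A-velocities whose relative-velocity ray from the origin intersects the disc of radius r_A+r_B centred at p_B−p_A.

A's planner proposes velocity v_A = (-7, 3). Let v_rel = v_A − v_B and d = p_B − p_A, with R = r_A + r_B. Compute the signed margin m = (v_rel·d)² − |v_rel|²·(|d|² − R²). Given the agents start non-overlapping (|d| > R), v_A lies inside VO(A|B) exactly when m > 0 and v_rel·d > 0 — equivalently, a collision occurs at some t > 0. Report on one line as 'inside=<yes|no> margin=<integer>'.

d = (10, -12),  |d|² = 244;  R = 7+1 = 8,  c = 244−8² = 180
v_rel = (-8, 3),  |v_rel|² = 73;  v_rel·d = (-8)·(10) + (3)·(-12) = -116
73·t² + 232·t + 180 = 0  ⇒  m = (-116)² − 73·180 = 316
m = 316 > 0,  v_rel·d = -116 < 0  ⇒  outside

inside=no margin=316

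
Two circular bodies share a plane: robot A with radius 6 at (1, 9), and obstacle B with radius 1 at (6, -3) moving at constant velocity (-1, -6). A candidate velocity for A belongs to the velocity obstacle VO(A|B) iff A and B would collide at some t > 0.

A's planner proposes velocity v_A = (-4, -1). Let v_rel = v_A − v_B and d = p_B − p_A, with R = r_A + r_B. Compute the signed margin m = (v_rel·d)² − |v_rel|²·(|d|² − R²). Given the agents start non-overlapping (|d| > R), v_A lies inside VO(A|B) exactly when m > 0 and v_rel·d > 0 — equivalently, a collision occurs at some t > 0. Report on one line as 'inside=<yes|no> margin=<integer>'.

d = (5, -12),  |d|² = 169;  R = 6+1 = 7,  c = 169−7² = 120
v_rel = (-3, 5),  |v_rel|² = 34;  v_rel·d = (-3)·(5) + (5)·(-12) = -75
34·t² + 150·t + 120 = 0  ⇒  m = (-75)² − 34·120 = 1545
m = 1545 > 0,  v_rel·d = -75 < 0  ⇒  outside

inside=no margin=1545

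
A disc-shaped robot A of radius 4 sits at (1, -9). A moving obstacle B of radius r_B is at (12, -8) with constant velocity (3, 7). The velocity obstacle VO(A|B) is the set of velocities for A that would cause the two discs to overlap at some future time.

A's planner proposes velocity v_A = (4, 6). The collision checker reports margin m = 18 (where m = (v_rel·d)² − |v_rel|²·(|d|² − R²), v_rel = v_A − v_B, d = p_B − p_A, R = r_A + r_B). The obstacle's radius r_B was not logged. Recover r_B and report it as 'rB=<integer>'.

m = 18
d = (11, 1);  v_rel = (1, -1),  |v_rel|² = 2
v_rel×d = (1)·(1) − (-1)·(11) = 12
since m = R²·2 − 12²:  R² = (144 + 18) / 2 = 81
R = √81 = 9  ⇒  r_B = 9 − 4 = 5

rB=5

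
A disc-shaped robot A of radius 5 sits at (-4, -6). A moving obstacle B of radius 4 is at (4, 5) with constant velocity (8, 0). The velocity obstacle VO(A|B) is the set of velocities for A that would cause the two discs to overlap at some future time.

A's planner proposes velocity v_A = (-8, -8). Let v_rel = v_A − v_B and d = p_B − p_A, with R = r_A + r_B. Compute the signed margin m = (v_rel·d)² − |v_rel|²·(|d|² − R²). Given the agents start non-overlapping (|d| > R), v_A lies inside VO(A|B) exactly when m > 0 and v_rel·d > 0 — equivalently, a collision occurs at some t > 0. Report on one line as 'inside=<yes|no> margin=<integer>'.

d = (8, 11),  |d|² = 185;  R = 5+4 = 9,  c = 185−9² = 104
v_rel = (-16, -8),  |v_rel|² = 320;  v_rel·d = (-16)·(8) + (-8)·(11) = -216
320·t² + 432·t + 104 = 0  ⇒  m = (-216)² − 320·104 = 13376
m = 13376 > 0,  v_rel·d = -216 < 0  ⇒  outside

inside=no margin=13376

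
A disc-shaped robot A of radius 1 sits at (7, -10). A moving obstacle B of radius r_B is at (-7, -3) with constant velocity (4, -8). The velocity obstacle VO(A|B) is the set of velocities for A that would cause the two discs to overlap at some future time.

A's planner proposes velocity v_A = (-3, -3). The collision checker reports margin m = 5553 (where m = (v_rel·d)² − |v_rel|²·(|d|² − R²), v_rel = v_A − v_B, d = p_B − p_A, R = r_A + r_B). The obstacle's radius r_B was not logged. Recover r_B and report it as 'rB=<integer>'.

m = 5553
d = (-14, 7);  v_rel = (-7, 5),  |v_rel|² = 74
v_rel×d = (-7)·(7) − (5)·(-14) = 21
since m = R²·74 − 21²:  R² = (441 + 5553) / 74 = 81
R = √81 = 9  ⇒  r_B = 9 − 1 = 8

rB=8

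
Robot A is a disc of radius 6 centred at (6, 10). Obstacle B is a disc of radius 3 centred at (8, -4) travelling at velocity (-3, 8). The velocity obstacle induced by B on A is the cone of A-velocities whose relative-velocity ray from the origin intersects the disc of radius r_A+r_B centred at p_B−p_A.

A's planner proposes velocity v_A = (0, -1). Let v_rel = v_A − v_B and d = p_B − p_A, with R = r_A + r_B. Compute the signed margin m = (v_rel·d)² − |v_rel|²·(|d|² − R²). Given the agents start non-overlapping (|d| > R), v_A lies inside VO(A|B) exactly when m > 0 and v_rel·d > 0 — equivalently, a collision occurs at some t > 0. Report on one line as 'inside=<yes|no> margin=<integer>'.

d = (2, -14),  |d|² = 200;  R = 6+3 = 9,  c = 200−9² = 119
v_rel = (3, -9),  |v_rel|² = 90;  v_rel·d = (3)·(2) + (-9)·(-14) = 132
90·t² − 264·t + 119 = 0  ⇒  m = 132² − 90·119 = 6714
m = 6714 > 0,  v_rel·d = 132 > 0  ⇒  inside

inside=yes margin=6714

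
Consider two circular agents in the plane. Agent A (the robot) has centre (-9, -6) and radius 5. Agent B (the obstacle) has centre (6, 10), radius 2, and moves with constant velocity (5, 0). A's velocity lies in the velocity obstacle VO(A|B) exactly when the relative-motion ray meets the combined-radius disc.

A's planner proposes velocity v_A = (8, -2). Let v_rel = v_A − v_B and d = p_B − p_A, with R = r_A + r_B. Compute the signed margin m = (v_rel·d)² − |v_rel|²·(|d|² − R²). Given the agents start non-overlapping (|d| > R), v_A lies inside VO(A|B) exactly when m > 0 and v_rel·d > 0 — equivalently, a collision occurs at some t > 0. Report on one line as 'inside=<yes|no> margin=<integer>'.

d = (15, 16),  |d|² = 481;  R = 5+2 = 7,  c = 481−7² = 432
v_rel = (3, -2),  |v_rel|² = 13;  v_rel·d = (3)·(15) + (-2)·(16) = 13
13·t² − 26·t + 432 = 0  ⇒  m = 13² − 13·432 = -5447
m = -5447 < 0,  v_rel·d = 13 > 0  ⇒  outside

inside=no margin=-5447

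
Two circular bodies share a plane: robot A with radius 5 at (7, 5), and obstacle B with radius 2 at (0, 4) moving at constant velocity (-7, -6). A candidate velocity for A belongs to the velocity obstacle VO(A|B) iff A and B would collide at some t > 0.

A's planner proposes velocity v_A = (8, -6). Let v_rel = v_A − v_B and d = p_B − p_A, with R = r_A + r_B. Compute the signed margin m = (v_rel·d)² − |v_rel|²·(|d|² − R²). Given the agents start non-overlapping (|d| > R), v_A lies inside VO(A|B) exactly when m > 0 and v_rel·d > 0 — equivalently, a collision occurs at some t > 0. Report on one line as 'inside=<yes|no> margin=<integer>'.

d = (-7, -1),  |d|² = 50;  R = 5+2 = 7,  c = 50−7² = 1
v_rel = (15, 0),  |v_rel|² = 225;  v_rel·d = (15)·(-7) + (0)·(-1) = -105
225·t² + 210·t + 1 = 0  ⇒  m = (-105)² − 225·1 = 10800
m = 10800 > 0,  v_rel·d = -105 < 0  ⇒  outside

inside=no margin=10800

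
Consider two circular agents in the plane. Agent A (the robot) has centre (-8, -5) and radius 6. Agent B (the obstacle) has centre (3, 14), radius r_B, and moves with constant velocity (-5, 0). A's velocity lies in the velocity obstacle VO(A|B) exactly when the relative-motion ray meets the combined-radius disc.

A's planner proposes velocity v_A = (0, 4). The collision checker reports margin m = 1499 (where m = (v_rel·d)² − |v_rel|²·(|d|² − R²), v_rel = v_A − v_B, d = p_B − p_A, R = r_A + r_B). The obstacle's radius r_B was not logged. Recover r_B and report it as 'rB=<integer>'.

m = 1499
d = (11, 19);  v_rel = (5, 4),  |v_rel|² = 41
v_rel×d = (5)·(19) − (4)·(11) = 51
since m = R²·41 − 51²:  R² = (2601 + 1499) / 41 = 100
R = √100 = 10  ⇒  r_B = 10 − 6 = 4

rB=4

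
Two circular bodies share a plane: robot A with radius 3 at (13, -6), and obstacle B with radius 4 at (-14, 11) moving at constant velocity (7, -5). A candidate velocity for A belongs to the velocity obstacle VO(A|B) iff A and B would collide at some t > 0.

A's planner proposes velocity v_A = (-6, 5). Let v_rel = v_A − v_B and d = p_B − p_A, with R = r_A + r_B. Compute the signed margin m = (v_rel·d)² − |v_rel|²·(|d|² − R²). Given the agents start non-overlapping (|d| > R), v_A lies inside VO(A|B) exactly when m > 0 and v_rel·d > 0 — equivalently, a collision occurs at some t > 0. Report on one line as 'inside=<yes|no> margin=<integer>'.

d = (-27, 17),  |d|² = 1018;  R = 3+4 = 7,  c = 1018−7² = 969
v_rel = (-13, 10),  |v_rel|² = 269;  v_rel·d = (-13)·(-27) + (10)·(17) = 521
269·t² − 1042·t + 969 = 0  ⇒  m = 521² − 269·969 = 10780
m = 10780 > 0,  v_rel·d = 521 > 0  ⇒  inside

inside=yes margin=10780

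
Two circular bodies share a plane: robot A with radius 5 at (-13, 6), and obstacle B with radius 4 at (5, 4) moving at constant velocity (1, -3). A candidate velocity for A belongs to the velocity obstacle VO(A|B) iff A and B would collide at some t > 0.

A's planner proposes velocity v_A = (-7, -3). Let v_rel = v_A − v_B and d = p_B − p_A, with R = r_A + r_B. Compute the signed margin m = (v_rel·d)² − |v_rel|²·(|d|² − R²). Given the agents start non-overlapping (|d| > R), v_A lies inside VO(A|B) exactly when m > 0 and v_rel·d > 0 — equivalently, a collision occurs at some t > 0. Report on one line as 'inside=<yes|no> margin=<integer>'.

d = (18, -2),  |d|² = 328;  R = 5+4 = 9,  c = 328−9² = 247
v_rel = (-8, 0),  |v_rel|² = 64;  v_rel·d = (-8)·(18) + (0)·(-2) = -144
64·t² + 288·t + 247 = 0  ⇒  m = (-144)² − 64·247 = 4928
m = 4928 > 0,  v_rel·d = -144 < 0  ⇒  outside

inside=no margin=4928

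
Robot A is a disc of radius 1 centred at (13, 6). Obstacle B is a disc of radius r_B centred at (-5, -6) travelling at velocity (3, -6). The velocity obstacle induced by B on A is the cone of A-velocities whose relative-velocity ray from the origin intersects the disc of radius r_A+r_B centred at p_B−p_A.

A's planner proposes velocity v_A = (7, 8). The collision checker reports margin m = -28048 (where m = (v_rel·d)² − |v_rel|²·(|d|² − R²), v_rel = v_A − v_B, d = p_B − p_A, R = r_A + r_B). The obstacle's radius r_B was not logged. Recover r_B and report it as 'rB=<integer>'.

m = -28048
d = (-18, -12);  v_rel = (4, 14),  |v_rel|² = 212
v_rel×d = (4)·(-12) − (14)·(-18) = 204
since m = R²·212 − 204²:  R² = (41616 + -28048) / 212 = 64
R = √64 = 8  ⇒  r_B = 8 − 1 = 7

rB=7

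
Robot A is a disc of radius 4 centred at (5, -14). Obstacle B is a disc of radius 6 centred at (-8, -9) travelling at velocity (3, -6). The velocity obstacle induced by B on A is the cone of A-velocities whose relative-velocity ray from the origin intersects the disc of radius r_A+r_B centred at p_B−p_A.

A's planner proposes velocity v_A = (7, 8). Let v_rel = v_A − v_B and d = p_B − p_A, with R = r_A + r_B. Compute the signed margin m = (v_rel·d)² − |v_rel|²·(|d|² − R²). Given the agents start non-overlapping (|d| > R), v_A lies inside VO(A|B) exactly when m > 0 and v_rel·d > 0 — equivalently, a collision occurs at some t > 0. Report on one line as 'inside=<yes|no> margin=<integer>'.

d = (-13, 5),  |d|² = 194;  R = 4+6 = 10,  c = 194−10² = 94
v_rel = (4, 14),  |v_rel|² = 212;  v_rel·d = (4)·(-13) + (14)·(5) = 18
212·t² − 36·t + 94 = 0  ⇒  m = 18² − 212·94 = -19604
m = -19604 < 0,  v_rel·d = 18 > 0  ⇒  outside

inside=no margin=-19604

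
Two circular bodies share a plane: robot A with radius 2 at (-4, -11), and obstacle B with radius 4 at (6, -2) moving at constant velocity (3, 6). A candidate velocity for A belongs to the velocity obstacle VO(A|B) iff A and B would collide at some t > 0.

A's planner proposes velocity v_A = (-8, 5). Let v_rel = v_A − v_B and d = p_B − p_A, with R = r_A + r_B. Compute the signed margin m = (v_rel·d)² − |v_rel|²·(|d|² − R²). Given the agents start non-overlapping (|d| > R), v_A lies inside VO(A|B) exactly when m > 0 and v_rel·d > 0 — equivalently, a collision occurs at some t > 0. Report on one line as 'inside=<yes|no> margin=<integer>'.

d = (10, 9),  |d|² = 181;  R = 2+4 = 6,  c = 181−6² = 145
v_rel = (-11, -1),  |v_rel|² = 122;  v_rel·d = (-11)·(10) + (-1)·(9) = -119
122·t² + 238·t + 145 = 0  ⇒  m = (-119)² − 122·145 = -3529
m = -3529 < 0,  v_rel·d = -119 < 0  ⇒  outside

inside=no margin=-3529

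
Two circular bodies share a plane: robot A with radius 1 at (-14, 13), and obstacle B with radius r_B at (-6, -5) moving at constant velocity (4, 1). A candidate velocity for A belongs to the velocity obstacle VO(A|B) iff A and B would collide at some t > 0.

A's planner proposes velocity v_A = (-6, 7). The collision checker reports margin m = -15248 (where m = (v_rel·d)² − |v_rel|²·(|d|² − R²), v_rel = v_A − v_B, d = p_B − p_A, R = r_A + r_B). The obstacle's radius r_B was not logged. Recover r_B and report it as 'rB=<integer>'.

m = -15248
d = (8, -18);  v_rel = (-10, 6),  |v_rel|² = 136
v_rel×d = (-10)·(-18) − (6)·(8) = 132
since m = R²·136 − 132²:  R² = (17424 + -15248) / 136 = 16
R = √16 = 4  ⇒  r_B = 4 − 1 = 3

rB=3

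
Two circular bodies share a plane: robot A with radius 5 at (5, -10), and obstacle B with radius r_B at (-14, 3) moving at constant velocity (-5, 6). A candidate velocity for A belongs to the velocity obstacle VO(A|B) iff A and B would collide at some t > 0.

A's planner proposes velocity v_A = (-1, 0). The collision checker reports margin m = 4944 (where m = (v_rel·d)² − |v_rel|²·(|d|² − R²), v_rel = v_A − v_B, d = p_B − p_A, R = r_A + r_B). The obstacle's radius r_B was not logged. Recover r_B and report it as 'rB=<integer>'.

m = 4944
d = (-19, 13);  v_rel = (4, -6),  |v_rel|² = 52
v_rel×d = (4)·(13) − (-6)·(-19) = -62
since m = R²·52 − (-62)²:  R² = (3844 + 4944) / 52 = 169
R = √169 = 13  ⇒  r_B = 13 − 5 = 8

rB=8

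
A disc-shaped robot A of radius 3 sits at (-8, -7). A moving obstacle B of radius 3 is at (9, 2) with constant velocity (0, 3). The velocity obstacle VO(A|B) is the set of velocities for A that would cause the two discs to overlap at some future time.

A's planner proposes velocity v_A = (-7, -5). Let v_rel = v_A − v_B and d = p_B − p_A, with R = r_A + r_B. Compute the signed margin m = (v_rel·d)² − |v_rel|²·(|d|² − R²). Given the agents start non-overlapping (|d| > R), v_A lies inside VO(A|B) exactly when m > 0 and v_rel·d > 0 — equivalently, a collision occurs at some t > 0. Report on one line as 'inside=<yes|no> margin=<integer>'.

d = (17, 9),  |d|² = 370;  R = 3+3 = 6,  c = 370−6² = 334
v_rel = (-7, -8),  |v_rel|² = 113;  v_rel·d = (-7)·(17) + (-8)·(9) = -191
113·t² + 382·t + 334 = 0  ⇒  m = (-191)² − 113·334 = -1261
m = -1261 < 0,  v_rel·d = -191 < 0  ⇒  outside

inside=no margin=-1261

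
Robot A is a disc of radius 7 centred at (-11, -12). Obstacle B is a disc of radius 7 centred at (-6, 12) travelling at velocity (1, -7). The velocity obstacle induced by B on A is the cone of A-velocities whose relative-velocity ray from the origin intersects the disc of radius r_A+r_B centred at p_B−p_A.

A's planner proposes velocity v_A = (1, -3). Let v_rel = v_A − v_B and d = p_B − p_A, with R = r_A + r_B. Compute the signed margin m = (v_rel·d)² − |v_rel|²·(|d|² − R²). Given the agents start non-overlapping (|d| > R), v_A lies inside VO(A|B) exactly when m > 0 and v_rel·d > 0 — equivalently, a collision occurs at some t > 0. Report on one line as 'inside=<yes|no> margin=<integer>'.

d = (5, 24),  |d|² = 601;  R = 7+7 = 14,  c = 601−14² = 405
v_rel = (0, 4),  |v_rel|² = 16;  v_rel·d = (0)·(5) + (4)·(24) = 96
16·t² − 192·t + 405 = 0  ⇒  m = 96² − 16·405 = 2736
m = 2736 > 0,  v_rel·d = 96 > 0  ⇒  inside

inside=yes margin=2736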